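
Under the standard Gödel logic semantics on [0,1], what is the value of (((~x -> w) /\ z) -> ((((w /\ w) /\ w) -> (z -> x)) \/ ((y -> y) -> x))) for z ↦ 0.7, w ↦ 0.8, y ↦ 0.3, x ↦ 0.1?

0.10

~x: Gödel ¬ of 0.1 = 0 (operand ≠ 0)
(~x -> w): 0 ≤ 0.8, so result = 1
((~x -> w) /\ z) = min(1, 0.7) = 0.7
(w /\ w) = min(0.8, 0.8) = 0.8
((w /\ w) /\ w) = min(0.8, 0.8) = 0.8
(z -> x): 0.7 > 0.1, so result = 0.1
(((w /\ w) /\ w) -> (z -> x)): 0.8 > 0.1, so result = 0.1
(y -> y): 0.3 ≤ 0.3, so result = 1
((y -> y) -> x): 1 > 0.1, so result = 0.1
((((w /\ w) /\ w) -> (z -> x)) \/ ((y -> y) -> x)) = max(0.1, 0.1) = 0.1
(((~x -> w) /\ z) -> ((((w /\ w) /\ w) -> (z -> x)) \/ ((y -> y) -> x))): 0.7 > 0.1, so result = 0.1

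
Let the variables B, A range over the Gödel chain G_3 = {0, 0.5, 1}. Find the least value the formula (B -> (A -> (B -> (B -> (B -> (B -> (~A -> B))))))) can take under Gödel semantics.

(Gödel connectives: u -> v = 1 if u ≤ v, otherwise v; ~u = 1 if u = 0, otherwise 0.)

1.00

Every assignment gives 1. For instance at B = 0, A = 0:
  ~A: Gödel ¬ of 0 = 1 (operand is 0)
  (~A -> B): 1 > 0, so result = 0
  (B -> (~A -> B)): 0 ≤ 0, so result = 1
  (B -> (B -> (~A -> B))): 0 ≤ 1, so result = 1
  (B -> (B -> (B -> (~A -> B)))): 0 ≤ 1, so result = 1
  (B -> (B -> (B -> (B -> (~A -> B))))): 0 ≤ 1, so result = 1
  (A -> (B -> (B -> (B -> (B -> (~A -> B)))))): 0 ≤ 1, so result = 1
  (B -> (A -> (B -> (B -> (B -> (B -> (~A -> B))))))): 0 ≤ 1, so result = 1
All 9 assignments give value 1 — the formula is a G_3-tautology.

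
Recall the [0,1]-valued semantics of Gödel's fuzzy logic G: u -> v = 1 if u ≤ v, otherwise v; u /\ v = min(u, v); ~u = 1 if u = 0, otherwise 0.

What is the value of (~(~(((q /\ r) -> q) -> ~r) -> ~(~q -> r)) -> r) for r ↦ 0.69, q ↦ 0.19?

0.69

(q /\ r) = min(0.19, 0.69) = 0.19
((q /\ r) -> q): 0.19 ≤ 0.19, so result = 1
~r: Gödel ¬ of 0.69 = 0 (operand ≠ 0)
(((q /\ r) -> q) -> ~r): 1 > 0, so result = 0
~(((q /\ r) -> q) -> ~r): Gödel ¬ of 0 = 1 (operand is 0)
~q: Gödel ¬ of 0.19 = 0 (operand ≠ 0)
(~q -> r): 0 ≤ 0.69, so result = 1
~(~q -> r): Gödel ¬ of 1 = 0 (operand ≠ 0)
(~(((q /\ r) -> q) -> ~r) -> ~(~q -> r)): 1 > 0, so result = 0
~(~(((q /\ r) -> q) -> ~r) -> ~(~q -> r)): Gödel ¬ of 0 = 1 (operand is 0)
(~(~(((q /\ r) -> q) -> ~r) -> ~(~q -> r)) -> r): 1 > 0.69, so result = 0.69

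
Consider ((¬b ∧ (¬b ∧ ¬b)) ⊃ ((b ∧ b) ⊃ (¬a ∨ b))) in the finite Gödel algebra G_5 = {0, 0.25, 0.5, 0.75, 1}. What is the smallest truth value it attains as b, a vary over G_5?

1.00

Every assignment gives 1. For instance at b = 0, a = 0:
  ¬b: Gödel ¬ of 0 = 1 (operand is 0)
  ¬b: Gödel ¬ of 0 = 1 (operand is 0)
  ¬b: Gödel ¬ of 0 = 1 (operand is 0)
  (¬b ∧ ¬b) = min(1, 1) = 1
  (¬b ∧ (¬b ∧ ¬b)) = min(1, 1) = 1
  (b ∧ b) = min(0, 0) = 0
  ¬a: Gödel ¬ of 0 = 1 (operand is 0)
  (¬a ∨ b) = max(1, 0) = 1
  ((b ∧ b) ⊃ (¬a ∨ b)): 0 ≤ 1, so result = 1
  ((¬b ∧ (¬b ∧ ¬b)) ⊃ ((b ∧ b) ⊃ (¬a ∨ b))): 1 ≤ 1, so result = 1
All 25 assignments give value 1 — the formula is a G_5-tautology.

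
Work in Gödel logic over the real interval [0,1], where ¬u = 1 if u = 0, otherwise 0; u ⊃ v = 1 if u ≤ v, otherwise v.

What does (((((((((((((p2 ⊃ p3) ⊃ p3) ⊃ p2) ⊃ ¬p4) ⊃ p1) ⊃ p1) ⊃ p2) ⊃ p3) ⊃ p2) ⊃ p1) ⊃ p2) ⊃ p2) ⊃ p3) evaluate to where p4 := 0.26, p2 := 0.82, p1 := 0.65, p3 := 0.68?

(p2 ⊃ p3): 0.82 > 0.68, so result = 0.68
((p2 ⊃ p3) ⊃ p3): 0.68 ≤ 0.68, so result = 1
(((p2 ⊃ p3) ⊃ p3) ⊃ p2): 1 > 0.82, so result = 0.82
¬p4: Gödel ¬ of 0.26 = 0 (operand ≠ 0)
((((p2 ⊃ p3) ⊃ p3) ⊃ p2) ⊃ ¬p4): 0.82 > 0, so result = 0
(((((p2 ⊃ p3) ⊃ p3) ⊃ p2) ⊃ ¬p4) ⊃ p1): 0 ≤ 0.65, so result = 1
((((((p2 ⊃ p3) ⊃ p3) ⊃ p2) ⊃ ¬p4) ⊃ p1) ⊃ p1): 1 > 0.65, so result = 0.65
(((((((p2 ⊃ p3) ⊃ p3) ⊃ p2) ⊃ ¬p4) ⊃ p1) ⊃ p1) ⊃ p2): 0.65 ≤ 0.82, so result = 1
((((((((p2 ⊃ p3) ⊃ p3) ⊃ p2) ⊃ ¬p4) ⊃ p1) ⊃ p1) ⊃ p2) ⊃ p3): 1 > 0.68, so result = 0.68
(((((((((p2 ⊃ p3) ⊃ p3) ⊃ p2) ⊃ ¬p4) ⊃ p1) ⊃ p1) ⊃ p2) ⊃ p3) ⊃ p2): 0.68 ≤ 0.82, so result = 1
((((((((((p2 ⊃ p3) ⊃ p3) ⊃ p2) ⊃ ¬p4) ⊃ p1) ⊃ p1) ⊃ p2) ⊃ p3) ⊃ p2) ⊃ p1): 1 > 0.65, so result = 0.65
(((((((((((p2 ⊃ p3) ⊃ p3) ⊃ p2) ⊃ ¬p4) ⊃ p1) ⊃ p1) ⊃ p2) ⊃ p3) ⊃ p2) ⊃ p1) ⊃ p2): 0.65 ≤ 0.82, so result = 1
((((((((((((p2 ⊃ p3) ⊃ p3) ⊃ p2) ⊃ ¬p4) ⊃ p1) ⊃ p1) ⊃ p2) ⊃ p3) ⊃ p2) ⊃ p1) ⊃ p2) ⊃ p2): 1 > 0.82, so result = 0.82
(((((((((((((p2 ⊃ p3) ⊃ p3) ⊃ p2) ⊃ ¬p4) ⊃ p1) ⊃ p1) ⊃ p2) ⊃ p3) ⊃ p2) ⊃ p1) ⊃ p2) ⊃ p2) ⊃ p3): 0.82 > 0.68, so result = 0.68

0.68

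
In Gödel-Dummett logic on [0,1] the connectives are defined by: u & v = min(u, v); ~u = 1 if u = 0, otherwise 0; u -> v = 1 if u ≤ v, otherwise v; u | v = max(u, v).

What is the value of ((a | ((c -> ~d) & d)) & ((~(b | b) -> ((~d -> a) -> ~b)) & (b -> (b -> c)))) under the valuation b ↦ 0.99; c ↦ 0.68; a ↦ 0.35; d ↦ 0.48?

0.35

~d: Gödel ¬ of 0.48 = 0 (operand ≠ 0)
(c -> ~d): 0.68 > 0, so result = 0
((c -> ~d) & d) = min(0, 0.48) = 0
(a | ((c -> ~d) & d)) = max(0.35, 0) = 0.35
(b | b) = max(0.99, 0.99) = 0.99
~(b | b): Gödel ¬ of 0.99 = 0 (operand ≠ 0)
~d: Gödel ¬ of 0.48 = 0 (operand ≠ 0)
(~d -> a): 0 ≤ 0.35, so result = 1
~b: Gödel ¬ of 0.99 = 0 (operand ≠ 0)
((~d -> a) -> ~b): 1 > 0, so result = 0
(~(b | b) -> ((~d -> a) -> ~b)): 0 ≤ 0, so result = 1
(b -> c): 0.99 > 0.68, so result = 0.68
(b -> (b -> c)): 0.99 > 0.68, so result = 0.68
((~(b | b) -> ((~d -> a) -> ~b)) & (b -> (b -> c))) = min(1, 0.68) = 0.68
((a | ((c -> ~d) & d)) & ((~(b | b) -> ((~d -> a) -> ~b)) & (b -> (b -> c)))) = min(0.35, 0.68) = 0.35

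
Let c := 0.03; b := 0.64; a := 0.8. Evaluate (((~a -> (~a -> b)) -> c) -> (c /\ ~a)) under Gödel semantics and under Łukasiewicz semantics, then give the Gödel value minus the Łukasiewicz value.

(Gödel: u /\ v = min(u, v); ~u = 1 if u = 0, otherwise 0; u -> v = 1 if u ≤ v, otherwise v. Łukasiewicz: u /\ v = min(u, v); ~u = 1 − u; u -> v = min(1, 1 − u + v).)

Gödel evaluation:
  ~a: Gödel ¬ of 0.8 = 0 (operand ≠ 0)
  ~a: Gödel ¬ of 0.8 = 0 (operand ≠ 0)
  (~a -> b): 0 ≤ 0.64, so result = 1
  (~a -> (~a -> b)): 0 ≤ 1, so result = 1
  ((~a -> (~a -> b)) -> c): 1 > 0.03, so result = 0.03
  ~a: Gödel ¬ of 0.8 = 0 (operand ≠ 0)
  (c /\ ~a) = min(0.03, 0) = 0
  (((~a -> (~a -> b)) -> c) -> (c /\ ~a)): 0.03 > 0, so result = 0
  Gödel value = 0
Łukasiewicz evaluation:
  ~a: Łukasiewicz ¬ gives 1 − 0.8 = 0.2
  ~a: Łukasiewicz ¬ gives 1 − 0.8 = 0.2
  (~a -> b): min(1, 1 − 0.2 + 0.64) = 1
  (~a -> (~a -> b)): min(1, 1 − 0.2 + 1) = 1
  ((~a -> (~a -> b)) -> c): min(1, 1 − 1 + 0.03) = 0.03
  ~a: Łukasiewicz ¬ gives 1 − 0.8 = 0.2
  (c /\ ~a) = min(0.03, 0.2) = 0.03
  (((~a -> (~a -> b)) -> c) -> (c /\ ~a)): min(1, 1 − 0.03 + 0.03) = 1
  Łukasiewicz value = 1
Difference: 0 − 1 = -1.00

-1.00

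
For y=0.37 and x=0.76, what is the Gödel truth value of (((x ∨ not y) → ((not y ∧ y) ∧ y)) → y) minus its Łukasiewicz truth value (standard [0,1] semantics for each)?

Gödel evaluation:
  not y: Gödel ¬ of 0.37 = 0 (operand ≠ 0)
  (x ∨ not y) = max(0.76, 0) = 0.76
  not y: Gödel ¬ of 0.37 = 0 (operand ≠ 0)
  (not y ∧ y) = min(0, 0.37) = 0
  ((not y ∧ y) ∧ y) = min(0, 0.37) = 0
  ((x ∨ not y) → ((not y ∧ y) ∧ y)): 0.76 > 0, so result = 0
  (((x ∨ not y) → ((not y ∧ y) ∧ y)) → y): 0 ≤ 0.37, so result = 1
  Gödel value = 1
Łukasiewicz evaluation:
  not y: Łukasiewicz ¬ gives 1 − 0.37 = 0.63
  (x ∨ not y) = max(0.76, 0.63) = 0.76
  not y: Łukasiewicz ¬ gives 1 − 0.37 = 0.63
  (not y ∧ y) = min(0.63, 0.37) = 0.37
  ((not y ∧ y) ∧ y) = min(0.37, 0.37) = 0.37
  ((x ∨ not y) → ((not y ∧ y) ∧ y)): min(1, 1 − 0.76 + 0.37) = 0.61
  (((x ∨ not y) → ((not y ∧ y) ∧ y)) → y): min(1, 1 − 0.61 + 0.37) = 0.76
  Łukasiewicz value = 0.76
Difference: 1 − 0.76 = 0.24

0.24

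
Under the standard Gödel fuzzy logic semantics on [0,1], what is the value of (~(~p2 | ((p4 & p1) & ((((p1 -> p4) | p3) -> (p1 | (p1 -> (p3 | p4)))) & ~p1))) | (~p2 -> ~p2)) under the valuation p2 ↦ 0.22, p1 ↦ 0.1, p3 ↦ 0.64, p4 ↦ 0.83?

1.00

~p2: Gödel ¬ of 0.22 = 0 (operand ≠ 0)
(p4 & p1) = min(0.83, 0.1) = 0.1
(p1 -> p4): 0.1 ≤ 0.83, so result = 1
((p1 -> p4) | p3) = max(1, 0.64) = 1
(p3 | p4) = max(0.64, 0.83) = 0.83
(p1 -> (p3 | p4)): 0.1 ≤ 0.83, so result = 1
(p1 | (p1 -> (p3 | p4))) = max(0.1, 1) = 1
(((p1 -> p4) | p3) -> (p1 | (p1 -> (p3 | p4)))): 1 ≤ 1, so result = 1
~p1: Gödel ¬ of 0.1 = 0 (operand ≠ 0)
((((p1 -> p4) | p3) -> (p1 | (p1 -> (p3 | p4)))) & ~p1) = min(1, 0) = 0
((p4 & p1) & ((((p1 -> p4) | p3) -> (p1 | (p1 -> (p3 | p4)))) & ~p1)) = min(0.1, 0) = 0
(~p2 | ((p4 & p1) & ((((p1 -> p4) | p3) -> (p1 | (p1 -> (p3 | p4)))) & ~p1))) = max(0, 0) = 0
~(~p2 | ((p4 & p1) & ((((p1 -> p4) | p3) -> (p1 | (p1 -> (p3 | p4)))) & ~p1))): Gödel ¬ of 0 = 1 (operand is 0)
~p2: Gödel ¬ of 0.22 = 0 (operand ≠ 0)
~p2: Gödel ¬ of 0.22 = 0 (operand ≠ 0)
(~p2 -> ~p2): 0 ≤ 0, so result = 1
(~(~p2 | ((p4 & p1) & ((((p1 -> p4) | p3) -> (p1 | (p1 -> (p3 | p4)))) & ~p1))) | (~p2 -> ~p2)) = max(1, 1) = 1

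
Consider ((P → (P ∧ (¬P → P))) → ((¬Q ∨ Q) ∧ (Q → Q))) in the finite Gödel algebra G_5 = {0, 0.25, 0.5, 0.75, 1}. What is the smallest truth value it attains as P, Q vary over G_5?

The minimum is attained at P = 0, Q = 0.25:
  ¬P: Gödel ¬ of 0 = 1 (operand is 0)
  (¬P → P): 1 > 0, so result = 0
  (P ∧ (¬P → P)) = min(0, 0) = 0
  (P → (P ∧ (¬P → P))): 0 ≤ 0, so result = 1
  ¬Q: Gödel ¬ of 0.25 = 0 (operand ≠ 0)
  (¬Q ∨ Q) = max(0, 0.25) = 0.25
  (Q → Q): 0.25 ≤ 0.25, so result = 1
  ((¬Q ∨ Q) ∧ (Q → Q)) = min(0.25, 1) = 0.25
  ((P → (P ∧ (¬P → P))) → ((¬Q ∨ Q) ∧ (Q → Q))): 1 > 0.25, so result = 0.25
Checking all 25 assignments confirms none give a value below 0.25.

0.25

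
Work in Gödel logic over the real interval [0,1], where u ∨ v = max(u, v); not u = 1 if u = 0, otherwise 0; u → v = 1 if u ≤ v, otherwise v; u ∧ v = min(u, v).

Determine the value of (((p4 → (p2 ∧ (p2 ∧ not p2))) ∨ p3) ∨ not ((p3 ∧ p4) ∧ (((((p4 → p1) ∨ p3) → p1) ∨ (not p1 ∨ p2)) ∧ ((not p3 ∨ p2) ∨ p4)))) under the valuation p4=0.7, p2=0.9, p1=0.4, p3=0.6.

0.60

not p2: Gödel ¬ of 0.9 = 0 (operand ≠ 0)
(p2 ∧ not p2) = min(0.9, 0) = 0
(p2 ∧ (p2 ∧ not p2)) = min(0.9, 0) = 0
(p4 → (p2 ∧ (p2 ∧ not p2))): 0.7 > 0, so result = 0
((p4 → (p2 ∧ (p2 ∧ not p2))) ∨ p3) = max(0, 0.6) = 0.6
(p3 ∧ p4) = min(0.6, 0.7) = 0.6
(p4 → p1): 0.7 > 0.4, so result = 0.4
((p4 → p1) ∨ p3) = max(0.4, 0.6) = 0.6
(((p4 → p1) ∨ p3) → p1): 0.6 > 0.4, so result = 0.4
not p1: Gödel ¬ of 0.4 = 0 (operand ≠ 0)
(not p1 ∨ p2) = max(0, 0.9) = 0.9
((((p4 → p1) ∨ p3) → p1) ∨ (not p1 ∨ p2)) = max(0.4, 0.9) = 0.9
not p3: Gödel ¬ of 0.6 = 0 (operand ≠ 0)
(not p3 ∨ p2) = max(0, 0.9) = 0.9
((not p3 ∨ p2) ∨ p4) = max(0.9, 0.7) = 0.9
(((((p4 → p1) ∨ p3) → p1) ∨ (not p1 ∨ p2)) ∧ ((not p3 ∨ p2) ∨ p4)) = min(0.9, 0.9) = 0.9
((p3 ∧ p4) ∧ (((((p4 → p1) ∨ p3) → p1) ∨ (not p1 ∨ p2)) ∧ ((not p3 ∨ p2) ∨ p4))) = min(0.6, 0.9) = 0.6
not ((p3 ∧ p4) ∧ (((((p4 → p1) ∨ p3) → p1) ∨ (not p1 ∨ p2)) ∧ ((not p3 ∨ p2) ∨ p4))): Gödel ¬ of 0.6 = 0 (operand ≠ 0)
(((p4 → (p2 ∧ (p2 ∧ not p2))) ∨ p3) ∨ not ((p3 ∧ p4) ∧ (((((p4 → p1) ∨ p3) → p1) ∨ (not p1 ∨ p2)) ∧ ((not p3 ∨ p2) ∨ p4)))) = max(0.6, 0) = 0.6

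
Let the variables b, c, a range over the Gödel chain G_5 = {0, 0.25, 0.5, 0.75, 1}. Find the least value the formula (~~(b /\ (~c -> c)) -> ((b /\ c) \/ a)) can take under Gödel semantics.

The minimum is attained at b = 0.25, c = 0.25, a = 0:
  ~c: Gödel ¬ of 0.25 = 0 (operand ≠ 0)
  (~c -> c): 0 ≤ 0.25, so result = 1
  (b /\ (~c -> c)) = min(0.25, 1) = 0.25
  ~(b /\ (~c -> c)): Gödel ¬ of 0.25 = 0 (operand ≠ 0)
  ~~(b /\ (~c -> c)): Gödel ¬ of 0 = 1 (operand is 0)
  (b /\ c) = min(0.25, 0.25) = 0.25
  ((b /\ c) \/ a) = max(0.25, 0) = 0.25
  (~~(b /\ (~c -> c)) -> ((b /\ c) \/ a)): 1 > 0.25, so result = 0.25
Checking all 125 assignments confirms none give a value below 0.25.

0.25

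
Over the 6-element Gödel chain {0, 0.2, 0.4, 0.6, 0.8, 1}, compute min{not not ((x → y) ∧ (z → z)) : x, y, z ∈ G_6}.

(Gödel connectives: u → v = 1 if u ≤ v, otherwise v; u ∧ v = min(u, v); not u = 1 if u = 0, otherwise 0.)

The minimum is attained at x = 0.2, y = 0, z = 0:
  (x → y): 0.2 > 0, so result = 0
  (z → z): 0 ≤ 0, so result = 1
  ((x → y) ∧ (z → z)) = min(0, 1) = 0
  not ((x → y) ∧ (z → z)): Gödel ¬ of 0 = 1 (operand is 0)
  not not ((x → y) ∧ (z → z)): Gödel ¬ of 1 = 0 (operand ≠ 0)
Checking all 216 assignments confirms none give a value below 0.00.

0.00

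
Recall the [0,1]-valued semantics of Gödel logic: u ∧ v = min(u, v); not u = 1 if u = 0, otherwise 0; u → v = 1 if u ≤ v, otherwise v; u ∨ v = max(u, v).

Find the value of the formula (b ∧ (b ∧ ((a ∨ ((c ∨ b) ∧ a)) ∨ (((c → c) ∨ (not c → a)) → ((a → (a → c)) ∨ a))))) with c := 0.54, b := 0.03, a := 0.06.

0.03

(c ∨ b) = max(0.54, 0.03) = 0.54
((c ∨ b) ∧ a) = min(0.54, 0.06) = 0.06
(a ∨ ((c ∨ b) ∧ a)) = max(0.06, 0.06) = 0.06
(c → c): 0.54 ≤ 0.54, so result = 1
not c: Gödel ¬ of 0.54 = 0 (operand ≠ 0)
(not c → a): 0 ≤ 0.06, so result = 1
((c → c) ∨ (not c → a)) = max(1, 1) = 1
(a → c): 0.06 ≤ 0.54, so result = 1
(a → (a → c)): 0.06 ≤ 1, so result = 1
((a → (a → c)) ∨ a) = max(1, 0.06) = 1
(((c → c) ∨ (not c → a)) → ((a → (a → c)) ∨ a)): 1 ≤ 1, so result = 1
((a ∨ ((c ∨ b) ∧ a)) ∨ (((c → c) ∨ (not c → a)) → ((a → (a → c)) ∨ a))) = max(0.06, 1) = 1
(b ∧ ((a ∨ ((c ∨ b) ∧ a)) ∨ (((c → c) ∨ (not c → a)) → ((a → (a → c)) ∨ a)))) = min(0.03, 1) = 0.03
(b ∧ (b ∧ ((a ∨ ((c ∨ b) ∧ a)) ∨ (((c → c) ∨ (not c → a)) → ((a → (a → c)) ∨ a))))) = min(0.03, 0.03) = 0.03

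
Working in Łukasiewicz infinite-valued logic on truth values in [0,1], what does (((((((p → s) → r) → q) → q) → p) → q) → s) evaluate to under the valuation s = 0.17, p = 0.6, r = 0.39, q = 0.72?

0.23

(p → s): min(1, 1 − 0.6 + 0.17) = 0.57
((p → s) → r): min(1, 1 − 0.57 + 0.39) = 0.82
(((p → s) → r) → q): min(1, 1 − 0.82 + 0.72) = 0.9
((((p → s) → r) → q) → q): min(1, 1 − 0.9 + 0.72) = 0.82
(((((p → s) → r) → q) → q) → p): min(1, 1 − 0.82 + 0.6) = 0.78
((((((p → s) → r) → q) → q) → p) → q): min(1, 1 − 0.78 + 0.72) = 0.94
(((((((p → s) → r) → q) → q) → p) → q) → s): min(1, 1 − 0.94 + 0.17) = 0.23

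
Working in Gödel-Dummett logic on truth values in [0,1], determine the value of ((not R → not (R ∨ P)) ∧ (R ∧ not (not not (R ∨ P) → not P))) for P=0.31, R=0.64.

not R: Gödel ¬ of 0.64 = 0 (operand ≠ 0)
(R ∨ P) = max(0.64, 0.31) = 0.64
not (R ∨ P): Gödel ¬ of 0.64 = 0 (operand ≠ 0)
(not R → not (R ∨ P)): 0 ≤ 0, so result = 1
(R ∨ P) = max(0.64, 0.31) = 0.64
not (R ∨ P): Gödel ¬ of 0.64 = 0 (operand ≠ 0)
not not (R ∨ P): Gödel ¬ of 0 = 1 (operand is 0)
not P: Gödel ¬ of 0.31 = 0 (operand ≠ 0)
(not not (R ∨ P) → not P): 1 > 0, so result = 0
not (not not (R ∨ P) → not P): Gödel ¬ of 0 = 1 (operand is 0)
(R ∧ not (not not (R ∨ P) → not P)) = min(0.64, 1) = 0.64
((not R → not (R ∨ P)) ∧ (R ∧ not (not not (R ∨ P) → not P))) = min(1, 0.64) = 0.64

0.64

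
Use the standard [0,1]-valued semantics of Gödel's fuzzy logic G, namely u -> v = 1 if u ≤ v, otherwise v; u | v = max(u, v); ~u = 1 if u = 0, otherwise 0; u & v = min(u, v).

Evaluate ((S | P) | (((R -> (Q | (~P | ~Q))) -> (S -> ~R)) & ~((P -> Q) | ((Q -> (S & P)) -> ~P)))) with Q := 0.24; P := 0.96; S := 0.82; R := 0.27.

(S | P) = max(0.82, 0.96) = 0.96
~P: Gödel ¬ of 0.96 = 0 (operand ≠ 0)
~Q: Gödel ¬ of 0.24 = 0 (operand ≠ 0)
(~P | ~Q) = max(0, 0) = 0
(Q | (~P | ~Q)) = max(0.24, 0) = 0.24
(R -> (Q | (~P | ~Q))): 0.27 > 0.24, so result = 0.24
~R: Gödel ¬ of 0.27 = 0 (operand ≠ 0)
(S -> ~R): 0.82 > 0, so result = 0
((R -> (Q | (~P | ~Q))) -> (S -> ~R)): 0.24 > 0, so result = 0
(P -> Q): 0.96 > 0.24, so result = 0.24
(S & P) = min(0.82, 0.96) = 0.82
(Q -> (S & P)): 0.24 ≤ 0.82, so result = 1
~P: Gödel ¬ of 0.96 = 0 (operand ≠ 0)
((Q -> (S & P)) -> ~P): 1 > 0, so result = 0
((P -> Q) | ((Q -> (S & P)) -> ~P)) = max(0.24, 0) = 0.24
~((P -> Q) | ((Q -> (S & P)) -> ~P)): Gödel ¬ of 0.24 = 0 (operand ≠ 0)
(((R -> (Q | (~P | ~Q))) -> (S -> ~R)) & ~((P -> Q) | ((Q -> (S & P)) -> ~P))) = min(0, 0) = 0
((S | P) | (((R -> (Q | (~P | ~Q))) -> (S -> ~R)) & ~((P -> Q) | ((Q -> (S & P)) -> ~P)))) = max(0.96, 0) = 0.96

0.96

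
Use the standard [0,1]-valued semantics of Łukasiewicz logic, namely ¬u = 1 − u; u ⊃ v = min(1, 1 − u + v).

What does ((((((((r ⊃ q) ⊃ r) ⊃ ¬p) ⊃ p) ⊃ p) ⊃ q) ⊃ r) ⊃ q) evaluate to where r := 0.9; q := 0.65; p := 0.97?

(r ⊃ q): min(1, 1 − 0.9 + 0.65) = 0.75
((r ⊃ q) ⊃ r): min(1, 1 − 0.75 + 0.9) = 1
¬p: Łukasiewicz ¬ gives 1 − 0.97 = 0.03
(((r ⊃ q) ⊃ r) ⊃ ¬p): min(1, 1 − 1 + 0.03) = 0.03
((((r ⊃ q) ⊃ r) ⊃ ¬p) ⊃ p): min(1, 1 − 0.03 + 0.97) = 1
(((((r ⊃ q) ⊃ r) ⊃ ¬p) ⊃ p) ⊃ p): min(1, 1 − 1 + 0.97) = 0.97
((((((r ⊃ q) ⊃ r) ⊃ ¬p) ⊃ p) ⊃ p) ⊃ q): min(1, 1 − 0.97 + 0.65) = 0.68
(((((((r ⊃ q) ⊃ r) ⊃ ¬p) ⊃ p) ⊃ p) ⊃ q) ⊃ r): min(1, 1 − 0.68 + 0.9) = 1
((((((((r ⊃ q) ⊃ r) ⊃ ¬p) ⊃ p) ⊃ p) ⊃ q) ⊃ r) ⊃ q): min(1, 1 − 1 + 0.65) = 0.65

0.65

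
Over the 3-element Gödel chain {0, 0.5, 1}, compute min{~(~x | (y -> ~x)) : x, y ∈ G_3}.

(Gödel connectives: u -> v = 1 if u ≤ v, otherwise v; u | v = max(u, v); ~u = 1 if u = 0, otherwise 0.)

0.00

The minimum is attained at x = 0, y = 0:
  ~x: Gödel ¬ of 0 = 1 (operand is 0)
  ~x: Gödel ¬ of 0 = 1 (operand is 0)
  (y -> ~x): 0 ≤ 1, so result = 1
  (~x | (y -> ~x)) = max(1, 1) = 1
  ~(~x | (y -> ~x)): Gödel ¬ of 1 = 0 (operand ≠ 0)
Checking all 9 assignments confirms none give a value below 0.00.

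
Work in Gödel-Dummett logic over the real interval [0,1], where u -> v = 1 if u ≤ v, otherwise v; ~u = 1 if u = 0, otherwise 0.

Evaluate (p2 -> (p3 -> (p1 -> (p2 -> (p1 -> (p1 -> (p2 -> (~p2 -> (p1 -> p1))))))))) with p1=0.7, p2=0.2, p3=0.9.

~p2: Gödel ¬ of 0.2 = 0 (operand ≠ 0)
(p1 -> p1): 0.7 ≤ 0.7, so result = 1
(~p2 -> (p1 -> p1)): 0 ≤ 1, so result = 1
(p2 -> (~p2 -> (p1 -> p1))): 0.2 ≤ 1, so result = 1
(p1 -> (p2 -> (~p2 -> (p1 -> p1)))): 0.7 ≤ 1, so result = 1
(p1 -> (p1 -> (p2 -> (~p2 -> (p1 -> p1))))): 0.7 ≤ 1, so result = 1
(p2 -> (p1 -> (p1 -> (p2 -> (~p2 -> (p1 -> p1)))))): 0.2 ≤ 1, so result = 1
(p1 -> (p2 -> (p1 -> (p1 -> (p2 -> (~p2 -> (p1 -> p1))))))): 0.7 ≤ 1, so result = 1
(p3 -> (p1 -> (p2 -> (p1 -> (p1 -> (p2 -> (~p2 -> (p1 -> p1)))))))): 0.9 ≤ 1, so result = 1
(p2 -> (p3 -> (p1 -> (p2 -> (p1 -> (p1 -> (p2 -> (~p2 -> (p1 -> p1))))))))): 0.2 ≤ 1, so result = 1

1.00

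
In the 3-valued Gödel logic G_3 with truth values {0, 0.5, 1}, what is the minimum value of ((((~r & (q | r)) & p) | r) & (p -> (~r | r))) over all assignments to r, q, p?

0.00

The minimum is attained at r = 0, q = 0, p = 0:
  ~r: Gödel ¬ of 0 = 1 (operand is 0)
  (q | r) = max(0, 0) = 0
  (~r & (q | r)) = min(1, 0) = 0
  ((~r & (q | r)) & p) = min(0, 0) = 0
  (((~r & (q | r)) & p) | r) = max(0, 0) = 0
  ~r: Gödel ¬ of 0 = 1 (operand is 0)
  (~r | r) = max(1, 0) = 1
  (p -> (~r | r)): 0 ≤ 1, so result = 1
  ((((~r & (q | r)) & p) | r) & (p -> (~r | r))) = min(0, 1) = 0
Checking all 27 assignments confirms none give a value below 0.00.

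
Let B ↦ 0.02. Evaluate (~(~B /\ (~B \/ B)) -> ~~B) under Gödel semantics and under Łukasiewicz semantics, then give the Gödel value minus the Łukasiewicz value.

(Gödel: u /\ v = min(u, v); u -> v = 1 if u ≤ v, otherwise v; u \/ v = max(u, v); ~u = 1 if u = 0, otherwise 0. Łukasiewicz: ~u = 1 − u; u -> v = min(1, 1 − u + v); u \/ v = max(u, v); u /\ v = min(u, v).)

0.00

Gödel evaluation:
  ~B: Gödel ¬ of 0.02 = 0 (operand ≠ 0)
  ~B: Gödel ¬ of 0.02 = 0 (operand ≠ 0)
  (~B \/ B) = max(0, 0.02) = 0.02
  (~B /\ (~B \/ B)) = min(0, 0.02) = 0
  ~(~B /\ (~B \/ B)): Gödel ¬ of 0 = 1 (operand is 0)
  ~B: Gödel ¬ of 0.02 = 0 (operand ≠ 0)
  ~~B: Gödel ¬ of 0 = 1 (operand is 0)
  (~(~B /\ (~B \/ B)) -> ~~B): 1 ≤ 1, so result = 1
  Gödel value = 1
Łukasiewicz evaluation:
  ~B: Łukasiewicz ¬ gives 1 − 0.02 = 0.98
  ~B: Łukasiewicz ¬ gives 1 − 0.02 = 0.98
  (~B \/ B) = max(0.98, 0.02) = 0.98
  (~B /\ (~B \/ B)) = min(0.98, 0.98) = 0.98
  ~(~B /\ (~B \/ B)): Łukasiewicz ¬ gives 1 − 0.98 = 0.02
  ~B: Łukasiewicz ¬ gives 1 − 0.02 = 0.98
  ~~B: Łukasiewicz ¬ gives 1 − 0.98 = 0.02
  (~(~B /\ (~B \/ B)) -> ~~B): min(1, 1 − 0.02 + 0.02) = 1
  Łukasiewicz value = 1
Difference: 1 − 1 = 0.00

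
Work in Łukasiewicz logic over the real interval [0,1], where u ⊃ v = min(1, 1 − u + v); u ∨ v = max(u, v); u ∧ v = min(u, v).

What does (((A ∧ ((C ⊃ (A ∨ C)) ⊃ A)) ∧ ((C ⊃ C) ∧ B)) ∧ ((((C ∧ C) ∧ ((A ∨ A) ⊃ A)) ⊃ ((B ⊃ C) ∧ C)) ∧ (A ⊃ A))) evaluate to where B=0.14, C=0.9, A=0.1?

(A ∨ C) = max(0.1, 0.9) = 0.9
(C ⊃ (A ∨ C)): min(1, 1 − 0.9 + 0.9) = 1
((C ⊃ (A ∨ C)) ⊃ A): min(1, 1 − 1 + 0.1) = 0.1
(A ∧ ((C ⊃ (A ∨ C)) ⊃ A)) = min(0.1, 0.1) = 0.1
(C ⊃ C): min(1, 1 − 0.9 + 0.9) = 1
((C ⊃ C) ∧ B) = min(1, 0.14) = 0.14
((A ∧ ((C ⊃ (A ∨ C)) ⊃ A)) ∧ ((C ⊃ C) ∧ B)) = min(0.1, 0.14) = 0.1
(C ∧ C) = min(0.9, 0.9) = 0.9
(A ∨ A) = max(0.1, 0.1) = 0.1
((A ∨ A) ⊃ A): min(1, 1 − 0.1 + 0.1) = 1
((C ∧ C) ∧ ((A ∨ A) ⊃ A)) = min(0.9, 1) = 0.9
(B ⊃ C): min(1, 1 − 0.14 + 0.9) = 1
((B ⊃ C) ∧ C) = min(1, 0.9) = 0.9
(((C ∧ C) ∧ ((A ∨ A) ⊃ A)) ⊃ ((B ⊃ C) ∧ C)): min(1, 1 − 0.9 + 0.9) = 1
(A ⊃ A): min(1, 1 − 0.1 + 0.1) = 1
((((C ∧ C) ∧ ((A ∨ A) ⊃ A)) ⊃ ((B ⊃ C) ∧ C)) ∧ (A ⊃ A)) = min(1, 1) = 1
(((A ∧ ((C ⊃ (A ∨ C)) ⊃ A)) ∧ ((C ⊃ C) ∧ B)) ∧ ((((C ∧ C) ∧ ((A ∨ A) ⊃ A)) ⊃ ((B ⊃ C) ∧ C)) ∧ (A ⊃ A))) = min(0.1, 1) = 0.1

0.10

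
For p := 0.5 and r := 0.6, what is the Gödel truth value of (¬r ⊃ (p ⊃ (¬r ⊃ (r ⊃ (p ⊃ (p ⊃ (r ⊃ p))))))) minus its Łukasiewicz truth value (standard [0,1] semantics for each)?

0.00

Gödel evaluation:
  ¬r: Gödel ¬ of 0.6 = 0 (operand ≠ 0)
  ¬r: Gödel ¬ of 0.6 = 0 (operand ≠ 0)
  (r ⊃ p): 0.6 > 0.5, so result = 0.5
  (p ⊃ (r ⊃ p)): 0.5 ≤ 0.5, so result = 1
  (p ⊃ (p ⊃ (r ⊃ p))): 0.5 ≤ 1, so result = 1
  (r ⊃ (p ⊃ (p ⊃ (r ⊃ p)))): 0.6 ≤ 1, so result = 1
  (¬r ⊃ (r ⊃ (p ⊃ (p ⊃ (r ⊃ p))))): 0 ≤ 1, so result = 1
  (p ⊃ (¬r ⊃ (r ⊃ (p ⊃ (p ⊃ (r ⊃ p)))))): 0.5 ≤ 1, so result = 1
  (¬r ⊃ (p ⊃ (¬r ⊃ (r ⊃ (p ⊃ (p ⊃ (r ⊃ p))))))): 0 ≤ 1, so result = 1
  Gödel value = 1
Łukasiewicz evaluation:
  ¬r: Łukasiewicz ¬ gives 1 − 0.6 = 0.4
  ¬r: Łukasiewicz ¬ gives 1 − 0.6 = 0.4
  (r ⊃ p): min(1, 1 − 0.6 + 0.5) = 0.9
  (p ⊃ (r ⊃ p)): min(1, 1 − 0.5 + 0.9) = 1
  (p ⊃ (p ⊃ (r ⊃ p))): min(1, 1 − 0.5 + 1) = 1
  (r ⊃ (p ⊃ (p ⊃ (r ⊃ p)))): min(1, 1 − 0.6 + 1) = 1
  (¬r ⊃ (r ⊃ (p ⊃ (p ⊃ (r ⊃ p))))): min(1, 1 − 0.4 + 1) = 1
  (p ⊃ (¬r ⊃ (r ⊃ (p ⊃ (p ⊃ (r ⊃ p)))))): min(1, 1 − 0.5 + 1) = 1
  (¬r ⊃ (p ⊃ (¬r ⊃ (r ⊃ (p ⊃ (p ⊃ (r ⊃ p))))))): min(1, 1 − 0.4 + 1) = 1
  Łukasiewicz value = 1
Difference: 1 − 1 = 0.00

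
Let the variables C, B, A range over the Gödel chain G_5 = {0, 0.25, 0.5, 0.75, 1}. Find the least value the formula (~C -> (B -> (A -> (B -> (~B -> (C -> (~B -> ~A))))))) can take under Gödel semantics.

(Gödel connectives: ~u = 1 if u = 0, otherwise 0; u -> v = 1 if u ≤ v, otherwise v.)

1.00

Every assignment gives 1. For instance at C = 0, B = 0, A = 0:
  ~C: Gödel ¬ of 0 = 1 (operand is 0)
  ~B: Gödel ¬ of 0 = 1 (operand is 0)
  ~B: Gödel ¬ of 0 = 1 (operand is 0)
  ~A: Gödel ¬ of 0 = 1 (operand is 0)
  (~B -> ~A): 1 ≤ 1, so result = 1
  (C -> (~B -> ~A)): 0 ≤ 1, so result = 1
  (~B -> (C -> (~B -> ~A))): 1 ≤ 1, so result = 1
  (B -> (~B -> (C -> (~B -> ~A)))): 0 ≤ 1, so result = 1
  (A -> (B -> (~B -> (C -> (~B -> ~A))))): 0 ≤ 1, so result = 1
  (B -> (A -> (B -> (~B -> (C -> (~B -> ~A)))))): 0 ≤ 1, so result = 1
  (~C -> (B -> (A -> (B -> (~B -> (C -> (~B -> ~A))))))): 1 ≤ 1, so result = 1
All 125 assignments give value 1 — the formula is a G_5-tautology.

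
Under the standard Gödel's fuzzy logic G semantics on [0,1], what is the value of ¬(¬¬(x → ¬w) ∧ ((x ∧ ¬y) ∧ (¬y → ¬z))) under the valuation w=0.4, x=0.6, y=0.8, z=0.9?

¬w: Gödel ¬ of 0.4 = 0 (operand ≠ 0)
(x → ¬w): 0.6 > 0, so result = 0
¬(x → ¬w): Gödel ¬ of 0 = 1 (operand is 0)
¬¬(x → ¬w): Gödel ¬ of 1 = 0 (operand ≠ 0)
¬y: Gödel ¬ of 0.8 = 0 (operand ≠ 0)
(x ∧ ¬y) = min(0.6, 0) = 0
¬y: Gödel ¬ of 0.8 = 0 (operand ≠ 0)
¬z: Gödel ¬ of 0.9 = 0 (operand ≠ 0)
(¬y → ¬z): 0 ≤ 0, so result = 1
((x ∧ ¬y) ∧ (¬y → ¬z)) = min(0, 1) = 0
(¬¬(x → ¬w) ∧ ((x ∧ ¬y) ∧ (¬y → ¬z))) = min(0, 0) = 0
¬(¬¬(x → ¬w) ∧ ((x ∧ ¬y) ∧ (¬y → ¬z))): Gödel ¬ of 0 = 1 (operand is 0)

1.00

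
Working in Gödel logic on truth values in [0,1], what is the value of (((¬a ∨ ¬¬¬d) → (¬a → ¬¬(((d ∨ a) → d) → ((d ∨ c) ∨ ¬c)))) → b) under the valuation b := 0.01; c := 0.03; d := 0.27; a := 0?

0.01

¬a: Gödel ¬ of 0 = 1 (operand is 0)
¬d: Gödel ¬ of 0.27 = 0 (operand ≠ 0)
¬¬d: Gödel ¬ of 0 = 1 (operand is 0)
¬¬¬d: Gödel ¬ of 1 = 0 (operand ≠ 0)
(¬a ∨ ¬¬¬d) = max(1, 0) = 1
¬a: Gödel ¬ of 0 = 1 (operand is 0)
(d ∨ a) = max(0.27, 0) = 0.27
((d ∨ a) → d): 0.27 ≤ 0.27, so result = 1
(d ∨ c) = max(0.27, 0.03) = 0.27
¬c: Gödel ¬ of 0.03 = 0 (operand ≠ 0)
((d ∨ c) ∨ ¬c) = max(0.27, 0) = 0.27
(((d ∨ a) → d) → ((d ∨ c) ∨ ¬c)): 1 > 0.27, so result = 0.27
¬(((d ∨ a) → d) → ((d ∨ c) ∨ ¬c)): Gödel ¬ of 0.27 = 0 (operand ≠ 0)
¬¬(((d ∨ a) → d) → ((d ∨ c) ∨ ¬c)): Gödel ¬ of 0 = 1 (operand is 0)
(¬a → ¬¬(((d ∨ a) → d) → ((d ∨ c) ∨ ¬c))): 1 ≤ 1, so result = 1
((¬a ∨ ¬¬¬d) → (¬a → ¬¬(((d ∨ a) → d) → ((d ∨ c) ∨ ¬c)))): 1 ≤ 1, so result = 1
(((¬a ∨ ¬¬¬d) → (¬a → ¬¬(((d ∨ a) → d) → ((d ∨ c) ∨ ¬c)))) → b): 1 > 0.01, so result = 0.01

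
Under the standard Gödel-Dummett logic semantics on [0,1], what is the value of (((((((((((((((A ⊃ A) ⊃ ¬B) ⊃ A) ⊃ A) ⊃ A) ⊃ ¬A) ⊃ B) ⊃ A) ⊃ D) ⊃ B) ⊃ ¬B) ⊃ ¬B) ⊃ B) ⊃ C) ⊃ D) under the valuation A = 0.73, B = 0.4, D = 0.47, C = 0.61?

(A ⊃ A): 0.73 ≤ 0.73, so result = 1
¬B: Gödel ¬ of 0.4 = 0 (operand ≠ 0)
((A ⊃ A) ⊃ ¬B): 1 > 0, so result = 0
(((A ⊃ A) ⊃ ¬B) ⊃ A): 0 ≤ 0.73, so result = 1
((((A ⊃ A) ⊃ ¬B) ⊃ A) ⊃ A): 1 > 0.73, so result = 0.73
(((((A ⊃ A) ⊃ ¬B) ⊃ A) ⊃ A) ⊃ A): 0.73 ≤ 0.73, so result = 1
¬A: Gödel ¬ of 0.73 = 0 (operand ≠ 0)
((((((A ⊃ A) ⊃ ¬B) ⊃ A) ⊃ A) ⊃ A) ⊃ ¬A): 1 > 0, so result = 0
(((((((A ⊃ A) ⊃ ¬B) ⊃ A) ⊃ A) ⊃ A) ⊃ ¬A) ⊃ B): 0 ≤ 0.4, so result = 1
((((((((A ⊃ A) ⊃ ¬B) ⊃ A) ⊃ A) ⊃ A) ⊃ ¬A) ⊃ B) ⊃ A): 1 > 0.73, so result = 0.73
(((((((((A ⊃ A) ⊃ ¬B) ⊃ A) ⊃ A) ⊃ A) ⊃ ¬A) ⊃ B) ⊃ A) ⊃ D): 0.73 > 0.47, so result = 0.47
((((((((((A ⊃ A) ⊃ ¬B) ⊃ A) ⊃ A) ⊃ A) ⊃ ¬A) ⊃ B) ⊃ A) ⊃ D) ⊃ B): 0.47 > 0.4, so result = 0.4
¬B: Gödel ¬ of 0.4 = 0 (operand ≠ 0)
(((((((((((A ⊃ A) ⊃ ¬B) ⊃ A) ⊃ A) ⊃ A) ⊃ ¬A) ⊃ B) ⊃ A) ⊃ D) ⊃ B) ⊃ ¬B): 0.4 > 0, so result = 0
¬B: Gödel ¬ of 0.4 = 0 (operand ≠ 0)
((((((((((((A ⊃ A) ⊃ ¬B) ⊃ A) ⊃ A) ⊃ A) ⊃ ¬A) ⊃ B) ⊃ A) ⊃ D) ⊃ B) ⊃ ¬B) ⊃ ¬B): 0 ≤ 0, so result = 1
(((((((((((((A ⊃ A) ⊃ ¬B) ⊃ A) ⊃ A) ⊃ A) ⊃ ¬A) ⊃ B) ⊃ A) ⊃ D) ⊃ B) ⊃ ¬B) ⊃ ¬B) ⊃ B): 1 > 0.4, so result = 0.4
((((((((((((((A ⊃ A) ⊃ ¬B) ⊃ A) ⊃ A) ⊃ A) ⊃ ¬A) ⊃ B) ⊃ A) ⊃ D) ⊃ B) ⊃ ¬B) ⊃ ¬B) ⊃ B) ⊃ C): 0.4 ≤ 0.61, so result = 1
(((((((((((((((A ⊃ A) ⊃ ¬B) ⊃ A) ⊃ A) ⊃ A) ⊃ ¬A) ⊃ B) ⊃ A) ⊃ D) ⊃ B) ⊃ ¬B) ⊃ ¬B) ⊃ B) ⊃ C) ⊃ D): 1 > 0.47, so result = 0.47

0.47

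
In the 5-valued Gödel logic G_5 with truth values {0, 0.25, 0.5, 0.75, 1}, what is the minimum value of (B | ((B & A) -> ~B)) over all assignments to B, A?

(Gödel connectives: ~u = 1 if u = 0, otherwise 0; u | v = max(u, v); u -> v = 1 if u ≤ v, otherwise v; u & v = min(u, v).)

0.25

The minimum is attained at B = 0.25, A = 0.25:
  (B & A) = min(0.25, 0.25) = 0.25
  ~B: Gödel ¬ of 0.25 = 0 (operand ≠ 0)
  ((B & A) -> ~B): 0.25 > 0, so result = 0
  (B | ((B & A) -> ~B)) = max(0.25, 0) = 0.25
Checking all 25 assignments confirms none give a value below 0.25.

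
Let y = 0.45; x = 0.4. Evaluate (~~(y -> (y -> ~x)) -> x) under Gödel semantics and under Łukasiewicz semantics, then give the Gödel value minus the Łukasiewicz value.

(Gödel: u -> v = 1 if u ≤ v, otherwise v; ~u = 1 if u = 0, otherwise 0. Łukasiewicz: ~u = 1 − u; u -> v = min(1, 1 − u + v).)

Gödel evaluation:
  ~x: Gödel ¬ of 0.4 = 0 (operand ≠ 0)
  (y -> ~x): 0.45 > 0, so result = 0
  (y -> (y -> ~x)): 0.45 > 0, so result = 0
  ~(y -> (y -> ~x)): Gödel ¬ of 0 = 1 (operand is 0)
  ~~(y -> (y -> ~x)): Gödel ¬ of 1 = 0 (operand ≠ 0)
  (~~(y -> (y -> ~x)) -> x): 0 ≤ 0.4, so result = 1
  Gödel value = 1
Łukasiewicz evaluation:
  ~x: Łukasiewicz ¬ gives 1 − 0.4 = 0.6
  (y -> ~x): min(1, 1 − 0.45 + 0.6) = 1
  (y -> (y -> ~x)): min(1, 1 − 0.45 + 1) = 1
  ~(y -> (y -> ~x)): Łukasiewicz ¬ gives 1 − 1 = 0
  ~~(y -> (y -> ~x)): Łukasiewicz ¬ gives 1 − 0 = 1
  (~~(y -> (y -> ~x)) -> x): min(1, 1 − 1 + 0.4) = 0.4
  Łukasiewicz value = 0.4
Difference: 1 − 0.4 = 0.60

0.60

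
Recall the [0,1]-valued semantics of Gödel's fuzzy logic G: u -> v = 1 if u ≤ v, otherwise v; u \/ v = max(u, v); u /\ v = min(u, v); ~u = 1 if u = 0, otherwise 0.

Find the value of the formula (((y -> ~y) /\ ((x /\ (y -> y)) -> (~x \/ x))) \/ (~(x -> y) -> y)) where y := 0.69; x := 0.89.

~y: Gödel ¬ of 0.69 = 0 (operand ≠ 0)
(y -> ~y): 0.69 > 0, so result = 0
(y -> y): 0.69 ≤ 0.69, so result = 1
(x /\ (y -> y)) = min(0.89, 1) = 0.89
~x: Gödel ¬ of 0.89 = 0 (operand ≠ 0)
(~x \/ x) = max(0, 0.89) = 0.89
((x /\ (y -> y)) -> (~x \/ x)): 0.89 ≤ 0.89, so result = 1
((y -> ~y) /\ ((x /\ (y -> y)) -> (~x \/ x))) = min(0, 1) = 0
(x -> y): 0.89 > 0.69, so result = 0.69
~(x -> y): Gödel ¬ of 0.69 = 0 (operand ≠ 0)
(~(x -> y) -> y): 0 ≤ 0.69, so result = 1
(((y -> ~y) /\ ((x /\ (y -> y)) -> (~x \/ x))) \/ (~(x -> y) -> y)) = max(0, 1) = 1

1.00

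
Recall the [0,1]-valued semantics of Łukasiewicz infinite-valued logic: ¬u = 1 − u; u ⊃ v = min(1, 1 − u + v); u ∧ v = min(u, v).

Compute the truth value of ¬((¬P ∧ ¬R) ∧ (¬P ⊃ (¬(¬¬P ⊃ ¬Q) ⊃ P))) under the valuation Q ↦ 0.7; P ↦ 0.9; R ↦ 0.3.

¬P: Łukasiewicz ¬ gives 1 − 0.9 = 0.1
¬R: Łukasiewicz ¬ gives 1 − 0.3 = 0.7
(¬P ∧ ¬R) = min(0.1, 0.7) = 0.1
¬P: Łukasiewicz ¬ gives 1 − 0.9 = 0.1
¬P: Łukasiewicz ¬ gives 1 − 0.9 = 0.1
¬¬P: Łukasiewicz ¬ gives 1 − 0.1 = 0.9
¬Q: Łukasiewicz ¬ gives 1 − 0.7 = 0.3
(¬¬P ⊃ ¬Q): min(1, 1 − 0.9 + 0.3) = 0.4
¬(¬¬P ⊃ ¬Q): Łukasiewicz ¬ gives 1 − 0.4 = 0.6
(¬(¬¬P ⊃ ¬Q) ⊃ P): min(1, 1 − 0.6 + 0.9) = 1
(¬P ⊃ (¬(¬¬P ⊃ ¬Q) ⊃ P)): min(1, 1 − 0.1 + 1) = 1
((¬P ∧ ¬R) ∧ (¬P ⊃ (¬(¬¬P ⊃ ¬Q) ⊃ P))) = min(0.1, 1) = 0.1
¬((¬P ∧ ¬R) ∧ (¬P ⊃ (¬(¬¬P ⊃ ¬Q) ⊃ P))): Łukasiewicz ¬ gives 1 − 0.1 = 0.9

0.90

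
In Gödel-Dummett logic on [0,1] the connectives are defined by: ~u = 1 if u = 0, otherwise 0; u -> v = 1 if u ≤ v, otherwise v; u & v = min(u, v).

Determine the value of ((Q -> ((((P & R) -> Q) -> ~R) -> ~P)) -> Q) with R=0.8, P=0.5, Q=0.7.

(P & R) = min(0.5, 0.8) = 0.5
((P & R) -> Q): 0.5 ≤ 0.7, so result = 1
~R: Gödel ¬ of 0.8 = 0 (operand ≠ 0)
(((P & R) -> Q) -> ~R): 1 > 0, so result = 0
~P: Gödel ¬ of 0.5 = 0 (operand ≠ 0)
((((P & R) -> Q) -> ~R) -> ~P): 0 ≤ 0, so result = 1
(Q -> ((((P & R) -> Q) -> ~R) -> ~P)): 0.7 ≤ 1, so result = 1
((Q -> ((((P & R) -> Q) -> ~R) -> ~P)) -> Q): 1 > 0.7, so result = 0.7

0.70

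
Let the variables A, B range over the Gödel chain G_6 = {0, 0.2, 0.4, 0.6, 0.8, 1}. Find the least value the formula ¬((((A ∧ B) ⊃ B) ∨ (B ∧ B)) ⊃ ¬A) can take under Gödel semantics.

0.00

The minimum is attained at A = 0, B = 0:
  (A ∧ B) = min(0, 0) = 0
  ((A ∧ B) ⊃ B): 0 ≤ 0, so result = 1
  (B ∧ B) = min(0, 0) = 0
  (((A ∧ B) ⊃ B) ∨ (B ∧ B)) = max(1, 0) = 1
  ¬A: Gödel ¬ of 0 = 1 (operand is 0)
  ((((A ∧ B) ⊃ B) ∨ (B ∧ B)) ⊃ ¬A): 1 ≤ 1, so result = 1
  ¬((((A ∧ B) ⊃ B) ∨ (B ∧ B)) ⊃ ¬A): Gödel ¬ of 1 = 0 (operand ≠ 0)
Checking all 36 assignments confirms none give a value below 0.00.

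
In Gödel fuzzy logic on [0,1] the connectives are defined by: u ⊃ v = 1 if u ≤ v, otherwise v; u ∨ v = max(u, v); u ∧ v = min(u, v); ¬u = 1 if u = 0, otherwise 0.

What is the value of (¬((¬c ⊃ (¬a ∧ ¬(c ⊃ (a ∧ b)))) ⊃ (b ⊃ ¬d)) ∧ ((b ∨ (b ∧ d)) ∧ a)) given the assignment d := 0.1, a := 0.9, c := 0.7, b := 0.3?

0.30

¬c: Gödel ¬ of 0.7 = 0 (operand ≠ 0)
¬a: Gödel ¬ of 0.9 = 0 (operand ≠ 0)
(a ∧ b) = min(0.9, 0.3) = 0.3
(c ⊃ (a ∧ b)): 0.7 > 0.3, so result = 0.3
¬(c ⊃ (a ∧ b)): Gödel ¬ of 0.3 = 0 (operand ≠ 0)
(¬a ∧ ¬(c ⊃ (a ∧ b))) = min(0, 0) = 0
(¬c ⊃ (¬a ∧ ¬(c ⊃ (a ∧ b)))): 0 ≤ 0, so result = 1
¬d: Gödel ¬ of 0.1 = 0 (operand ≠ 0)
(b ⊃ ¬d): 0.3 > 0, so result = 0
((¬c ⊃ (¬a ∧ ¬(c ⊃ (a ∧ b)))) ⊃ (b ⊃ ¬d)): 1 > 0, so result = 0
¬((¬c ⊃ (¬a ∧ ¬(c ⊃ (a ∧ b)))) ⊃ (b ⊃ ¬d)): Gödel ¬ of 0 = 1 (operand is 0)
(b ∧ d) = min(0.3, 0.1) = 0.1
(b ∨ (b ∧ d)) = max(0.3, 0.1) = 0.3
((b ∨ (b ∧ d)) ∧ a) = min(0.3, 0.9) = 0.3
(¬((¬c ⊃ (¬a ∧ ¬(c ⊃ (a ∧ b)))) ⊃ (b ⊃ ¬d)) ∧ ((b ∨ (b ∧ d)) ∧ a)) = min(1, 0.3) = 0.3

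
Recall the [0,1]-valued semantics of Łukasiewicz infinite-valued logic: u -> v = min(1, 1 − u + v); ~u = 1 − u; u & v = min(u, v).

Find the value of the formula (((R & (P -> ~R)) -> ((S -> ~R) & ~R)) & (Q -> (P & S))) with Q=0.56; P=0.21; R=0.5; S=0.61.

~R: Łukasiewicz ¬ gives 1 − 0.5 = 0.5
(P -> ~R): min(1, 1 − 0.21 + 0.5) = 1
(R & (P -> ~R)) = min(0.5, 1) = 0.5
~R: Łukasiewicz ¬ gives 1 − 0.5 = 0.5
(S -> ~R): min(1, 1 − 0.61 + 0.5) = 0.89
~R: Łukasiewicz ¬ gives 1 − 0.5 = 0.5
((S -> ~R) & ~R) = min(0.89, 0.5) = 0.5
((R & (P -> ~R)) -> ((S -> ~R) & ~R)): min(1, 1 − 0.5 + 0.5) = 1
(P & S) = min(0.21, 0.61) = 0.21
(Q -> (P & S)): min(1, 1 − 0.56 + 0.21) = 0.65
(((R & (P -> ~R)) -> ((S -> ~R) & ~R)) & (Q -> (P & S))) = min(1, 0.65) = 0.65

0.65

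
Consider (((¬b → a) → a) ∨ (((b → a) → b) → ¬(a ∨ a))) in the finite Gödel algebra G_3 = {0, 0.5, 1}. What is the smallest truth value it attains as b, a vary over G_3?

The minimum is attained at b = 0.5, a = 0.5:
  ¬b: Gödel ¬ of 0.5 = 0 (operand ≠ 0)
  (¬b → a): 0 ≤ 0.5, so result = 1
  ((¬b → a) → a): 1 > 0.5, so result = 0.5
  (b → a): 0.5 ≤ 0.5, so result = 1
  ((b → a) → b): 1 > 0.5, so result = 0.5
  (a ∨ a) = max(0.5, 0.5) = 0.5
  ¬(a ∨ a): Gödel ¬ of 0.5 = 0 (operand ≠ 0)
  (((b → a) → b) → ¬(a ∨ a)): 0.5 > 0, so result = 0
  (((¬b → a) → a) ∨ (((b → a) → b) → ¬(a ∨ a))) = max(0.5, 0) = 0.5
Checking all 9 assignments confirms none give a value below 0.50.

0.50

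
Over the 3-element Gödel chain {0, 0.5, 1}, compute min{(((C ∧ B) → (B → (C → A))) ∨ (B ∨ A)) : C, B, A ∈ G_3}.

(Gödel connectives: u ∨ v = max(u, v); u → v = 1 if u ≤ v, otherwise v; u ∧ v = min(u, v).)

The minimum is attained at C = 0.5, B = 0.5, A = 0:
  (C ∧ B) = min(0.5, 0.5) = 0.5
  (C → A): 0.5 > 0, so result = 0
  (B → (C → A)): 0.5 > 0, so result = 0
  ((C ∧ B) → (B → (C → A))): 0.5 > 0, so result = 0
  (B ∨ A) = max(0.5, 0) = 0.5
  (((C ∧ B) → (B → (C → A))) ∨ (B ∨ A)) = max(0, 0.5) = 0.5
Checking all 27 assignments confirms none give a value below 0.50.

0.50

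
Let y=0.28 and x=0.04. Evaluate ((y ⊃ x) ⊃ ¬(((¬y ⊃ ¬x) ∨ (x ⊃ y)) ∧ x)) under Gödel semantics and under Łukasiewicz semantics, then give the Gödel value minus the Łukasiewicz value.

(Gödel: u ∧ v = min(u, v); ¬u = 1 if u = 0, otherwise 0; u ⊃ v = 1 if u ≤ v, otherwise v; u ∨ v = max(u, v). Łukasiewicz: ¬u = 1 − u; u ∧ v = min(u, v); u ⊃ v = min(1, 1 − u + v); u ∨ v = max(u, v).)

Gödel evaluation:
  (y ⊃ x): 0.28 > 0.04, so result = 0.04
  ¬y: Gödel ¬ of 0.28 = 0 (operand ≠ 0)
  ¬x: Gödel ¬ of 0.04 = 0 (operand ≠ 0)
  (¬y ⊃ ¬x): 0 ≤ 0, so result = 1
  (x ⊃ y): 0.04 ≤ 0.28, so result = 1
  ((¬y ⊃ ¬x) ∨ (x ⊃ y)) = max(1, 1) = 1
  (((¬y ⊃ ¬x) ∨ (x ⊃ y)) ∧ x) = min(1, 0.04) = 0.04
  ¬(((¬y ⊃ ¬x) ∨ (x ⊃ y)) ∧ x): Gödel ¬ of 0.04 = 0 (operand ≠ 0)
  ((y ⊃ x) ⊃ ¬(((¬y ⊃ ¬x) ∨ (x ⊃ y)) ∧ x)): 0.04 > 0, so result = 0
  Gödel value = 0
Łukasiewicz evaluation:
  (y ⊃ x): min(1, 1 − 0.28 + 0.04) = 0.76
  ¬y: Łukasiewicz ¬ gives 1 − 0.28 = 0.72
  ¬x: Łukasiewicz ¬ gives 1 − 0.04 = 0.96
  (¬y ⊃ ¬x): min(1, 1 − 0.72 + 0.96) = 1
  (x ⊃ y): min(1, 1 − 0.04 + 0.28) = 1
  ((¬y ⊃ ¬x) ∨ (x ⊃ y)) = max(1, 1) = 1
  (((¬y ⊃ ¬x) ∨ (x ⊃ y)) ∧ x) = min(1, 0.04) = 0.04
  ¬(((¬y ⊃ ¬x) ∨ (x ⊃ y)) ∧ x): Łukasiewicz ¬ gives 1 − 0.04 = 0.96
  ((y ⊃ x) ⊃ ¬(((¬y ⊃ ¬x) ∨ (x ⊃ y)) ∧ x)): min(1, 1 − 0.76 + 0.96) = 1
  Łukasiewicz value = 1
Difference: 0 − 1 = -1.00

-1.00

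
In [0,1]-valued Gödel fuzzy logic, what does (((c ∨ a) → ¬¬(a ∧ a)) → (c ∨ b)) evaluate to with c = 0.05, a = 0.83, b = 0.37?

(c ∨ a) = max(0.05, 0.83) = 0.83
(a ∧ a) = min(0.83, 0.83) = 0.83
¬(a ∧ a): Gödel ¬ of 0.83 = 0 (operand ≠ 0)
¬¬(a ∧ a): Gödel ¬ of 0 = 1 (operand is 0)
((c ∨ a) → ¬¬(a ∧ a)): 0.83 ≤ 1, so result = 1
(c ∨ b) = max(0.05, 0.37) = 0.37
(((c ∨ a) → ¬¬(a ∧ a)) → (c ∨ b)): 1 > 0.37, so result = 0.37

0.37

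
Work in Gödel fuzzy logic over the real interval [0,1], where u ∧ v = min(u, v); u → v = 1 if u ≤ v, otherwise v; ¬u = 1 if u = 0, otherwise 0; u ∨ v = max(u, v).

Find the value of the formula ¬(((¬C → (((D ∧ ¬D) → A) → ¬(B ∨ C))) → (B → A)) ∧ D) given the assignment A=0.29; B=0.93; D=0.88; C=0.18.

0.00

¬C: Gödel ¬ of 0.18 = 0 (operand ≠ 0)
¬D: Gödel ¬ of 0.88 = 0 (operand ≠ 0)
(D ∧ ¬D) = min(0.88, 0) = 0
((D ∧ ¬D) → A): 0 ≤ 0.29, so result = 1
(B ∨ C) = max(0.93, 0.18) = 0.93
¬(B ∨ C): Gödel ¬ of 0.93 = 0 (operand ≠ 0)
(((D ∧ ¬D) → A) → ¬(B ∨ C)): 1 > 0, so result = 0
(¬C → (((D ∧ ¬D) → A) → ¬(B ∨ C))): 0 ≤ 0, so result = 1
(B → A): 0.93 > 0.29, so result = 0.29
((¬C → (((D ∧ ¬D) → A) → ¬(B ∨ C))) → (B → A)): 1 > 0.29, so result = 0.29
(((¬C → (((D ∧ ¬D) → A) → ¬(B ∨ C))) → (B → A)) ∧ D) = min(0.29, 0.88) = 0.29
¬(((¬C → (((D ∧ ¬D) → A) → ¬(B ∨ C))) → (B → A)) ∧ D): Gödel ¬ of 0.29 = 0 (operand ≠ 0)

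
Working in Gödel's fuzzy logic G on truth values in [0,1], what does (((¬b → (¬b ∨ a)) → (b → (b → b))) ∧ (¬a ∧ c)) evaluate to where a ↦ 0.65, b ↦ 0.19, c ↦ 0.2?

¬b: Gödel ¬ of 0.19 = 0 (operand ≠ 0)
¬b: Gödel ¬ of 0.19 = 0 (operand ≠ 0)
(¬b ∨ a) = max(0, 0.65) = 0.65
(¬b → (¬b ∨ a)): 0 ≤ 0.65, so result = 1
(b → b): 0.19 ≤ 0.19, so result = 1
(b → (b → b)): 0.19 ≤ 1, so result = 1
((¬b → (¬b ∨ a)) → (b → (b → b))): 1 ≤ 1, so result = 1
¬a: Gödel ¬ of 0.65 = 0 (operand ≠ 0)
(¬a ∧ c) = min(0, 0.2) = 0
(((¬b → (¬b ∨ a)) → (b → (b → b))) ∧ (¬a ∧ c)) = min(1, 0) = 0

0.00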